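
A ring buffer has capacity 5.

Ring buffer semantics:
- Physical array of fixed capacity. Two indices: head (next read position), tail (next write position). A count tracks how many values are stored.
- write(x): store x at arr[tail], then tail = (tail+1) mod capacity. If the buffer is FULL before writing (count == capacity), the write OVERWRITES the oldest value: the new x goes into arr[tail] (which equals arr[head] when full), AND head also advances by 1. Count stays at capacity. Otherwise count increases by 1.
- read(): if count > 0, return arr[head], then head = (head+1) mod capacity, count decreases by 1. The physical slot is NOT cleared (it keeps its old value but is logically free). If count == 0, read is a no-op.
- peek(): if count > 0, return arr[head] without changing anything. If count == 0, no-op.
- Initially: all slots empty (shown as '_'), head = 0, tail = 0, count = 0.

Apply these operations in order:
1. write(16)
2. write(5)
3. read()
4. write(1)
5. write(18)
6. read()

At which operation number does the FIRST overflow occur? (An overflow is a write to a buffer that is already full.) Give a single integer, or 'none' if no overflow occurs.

After op 1 (write(16)): arr=[16 _ _ _ _] head=0 tail=1 count=1
After op 2 (write(5)): arr=[16 5 _ _ _] head=0 tail=2 count=2
After op 3 (read()): arr=[16 5 _ _ _] head=1 tail=2 count=1
After op 4 (write(1)): arr=[16 5 1 _ _] head=1 tail=3 count=2
After op 5 (write(18)): arr=[16 5 1 18 _] head=1 tail=4 count=3
After op 6 (read()): arr=[16 5 1 18 _] head=2 tail=4 count=2

Answer: none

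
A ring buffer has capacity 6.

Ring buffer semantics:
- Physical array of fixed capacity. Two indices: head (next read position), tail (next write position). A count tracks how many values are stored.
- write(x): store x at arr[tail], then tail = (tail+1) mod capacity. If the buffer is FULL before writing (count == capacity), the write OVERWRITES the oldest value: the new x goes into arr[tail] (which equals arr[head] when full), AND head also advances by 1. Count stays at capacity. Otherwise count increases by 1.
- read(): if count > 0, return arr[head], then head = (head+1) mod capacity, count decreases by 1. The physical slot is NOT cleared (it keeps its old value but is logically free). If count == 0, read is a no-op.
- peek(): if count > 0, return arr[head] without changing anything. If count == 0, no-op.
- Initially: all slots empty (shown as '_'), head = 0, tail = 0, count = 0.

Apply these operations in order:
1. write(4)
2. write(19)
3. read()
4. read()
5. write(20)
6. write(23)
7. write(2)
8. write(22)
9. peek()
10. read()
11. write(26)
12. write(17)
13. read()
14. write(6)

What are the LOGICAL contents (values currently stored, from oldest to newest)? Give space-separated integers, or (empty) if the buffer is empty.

After op 1 (write(4)): arr=[4 _ _ _ _ _] head=0 tail=1 count=1
After op 2 (write(19)): arr=[4 19 _ _ _ _] head=0 tail=2 count=2
After op 3 (read()): arr=[4 19 _ _ _ _] head=1 tail=2 count=1
After op 4 (read()): arr=[4 19 _ _ _ _] head=2 tail=2 count=0
After op 5 (write(20)): arr=[4 19 20 _ _ _] head=2 tail=3 count=1
After op 6 (write(23)): arr=[4 19 20 23 _ _] head=2 tail=4 count=2
After op 7 (write(2)): arr=[4 19 20 23 2 _] head=2 tail=5 count=3
After op 8 (write(22)): arr=[4 19 20 23 2 22] head=2 tail=0 count=4
After op 9 (peek()): arr=[4 19 20 23 2 22] head=2 tail=0 count=4
After op 10 (read()): arr=[4 19 20 23 2 22] head=3 tail=0 count=3
After op 11 (write(26)): arr=[26 19 20 23 2 22] head=3 tail=1 count=4
After op 12 (write(17)): arr=[26 17 20 23 2 22] head=3 tail=2 count=5
After op 13 (read()): arr=[26 17 20 23 2 22] head=4 tail=2 count=4
After op 14 (write(6)): arr=[26 17 6 23 2 22] head=4 tail=3 count=5

Answer: 2 22 26 17 6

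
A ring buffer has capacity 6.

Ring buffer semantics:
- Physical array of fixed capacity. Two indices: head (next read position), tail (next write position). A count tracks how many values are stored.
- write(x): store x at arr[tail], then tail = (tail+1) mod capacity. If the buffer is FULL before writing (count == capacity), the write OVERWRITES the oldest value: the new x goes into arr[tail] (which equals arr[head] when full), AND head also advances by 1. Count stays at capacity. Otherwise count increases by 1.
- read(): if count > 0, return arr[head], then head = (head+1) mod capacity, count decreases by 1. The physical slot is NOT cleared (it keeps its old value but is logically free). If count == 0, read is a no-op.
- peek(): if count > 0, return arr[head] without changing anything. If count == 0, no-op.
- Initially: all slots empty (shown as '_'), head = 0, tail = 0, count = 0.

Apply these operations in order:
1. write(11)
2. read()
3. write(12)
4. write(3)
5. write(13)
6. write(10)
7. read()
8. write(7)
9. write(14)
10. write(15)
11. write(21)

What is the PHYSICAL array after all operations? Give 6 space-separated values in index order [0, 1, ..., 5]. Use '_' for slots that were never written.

Answer: 14 15 21 13 10 7

Derivation:
After op 1 (write(11)): arr=[11 _ _ _ _ _] head=0 tail=1 count=1
After op 2 (read()): arr=[11 _ _ _ _ _] head=1 tail=1 count=0
After op 3 (write(12)): arr=[11 12 _ _ _ _] head=1 tail=2 count=1
After op 4 (write(3)): arr=[11 12 3 _ _ _] head=1 tail=3 count=2
After op 5 (write(13)): arr=[11 12 3 13 _ _] head=1 tail=4 count=3
After op 6 (write(10)): arr=[11 12 3 13 10 _] head=1 tail=5 count=4
After op 7 (read()): arr=[11 12 3 13 10 _] head=2 tail=5 count=3
After op 8 (write(7)): arr=[11 12 3 13 10 7] head=2 tail=0 count=4
After op 9 (write(14)): arr=[14 12 3 13 10 7] head=2 tail=1 count=5
After op 10 (write(15)): arr=[14 15 3 13 10 7] head=2 tail=2 count=6
After op 11 (write(21)): arr=[14 15 21 13 10 7] head=3 tail=3 count=6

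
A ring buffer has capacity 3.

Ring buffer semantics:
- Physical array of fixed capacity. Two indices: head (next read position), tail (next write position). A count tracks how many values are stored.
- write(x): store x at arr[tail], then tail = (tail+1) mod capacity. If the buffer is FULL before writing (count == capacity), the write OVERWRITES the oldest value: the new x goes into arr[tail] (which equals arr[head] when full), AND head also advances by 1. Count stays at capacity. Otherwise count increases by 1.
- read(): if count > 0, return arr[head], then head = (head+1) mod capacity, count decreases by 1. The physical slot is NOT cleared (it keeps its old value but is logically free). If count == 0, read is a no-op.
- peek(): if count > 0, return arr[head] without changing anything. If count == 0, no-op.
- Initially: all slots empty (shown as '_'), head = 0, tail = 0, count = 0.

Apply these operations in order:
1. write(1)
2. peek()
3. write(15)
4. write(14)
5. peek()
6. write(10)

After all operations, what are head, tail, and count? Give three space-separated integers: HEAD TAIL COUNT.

After op 1 (write(1)): arr=[1 _ _] head=0 tail=1 count=1
After op 2 (peek()): arr=[1 _ _] head=0 tail=1 count=1
After op 3 (write(15)): arr=[1 15 _] head=0 tail=2 count=2
After op 4 (write(14)): arr=[1 15 14] head=0 tail=0 count=3
After op 5 (peek()): arr=[1 15 14] head=0 tail=0 count=3
After op 6 (write(10)): arr=[10 15 14] head=1 tail=1 count=3

Answer: 1 1 3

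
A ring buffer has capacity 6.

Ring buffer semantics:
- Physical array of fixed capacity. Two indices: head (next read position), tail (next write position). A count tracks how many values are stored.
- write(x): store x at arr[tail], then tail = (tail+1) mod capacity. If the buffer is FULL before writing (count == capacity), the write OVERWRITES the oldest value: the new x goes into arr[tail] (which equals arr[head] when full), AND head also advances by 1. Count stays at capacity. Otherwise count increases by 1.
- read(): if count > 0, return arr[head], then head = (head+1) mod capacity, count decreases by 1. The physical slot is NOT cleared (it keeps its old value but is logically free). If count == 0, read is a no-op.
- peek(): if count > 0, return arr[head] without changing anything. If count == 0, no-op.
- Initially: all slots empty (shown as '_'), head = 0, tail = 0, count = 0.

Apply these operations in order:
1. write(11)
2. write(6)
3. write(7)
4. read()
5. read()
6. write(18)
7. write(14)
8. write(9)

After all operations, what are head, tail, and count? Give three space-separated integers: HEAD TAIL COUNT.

After op 1 (write(11)): arr=[11 _ _ _ _ _] head=0 tail=1 count=1
After op 2 (write(6)): arr=[11 6 _ _ _ _] head=0 tail=2 count=2
After op 3 (write(7)): arr=[11 6 7 _ _ _] head=0 tail=3 count=3
After op 4 (read()): arr=[11 6 7 _ _ _] head=1 tail=3 count=2
After op 5 (read()): arr=[11 6 7 _ _ _] head=2 tail=3 count=1
After op 6 (write(18)): arr=[11 6 7 18 _ _] head=2 tail=4 count=2
After op 7 (write(14)): arr=[11 6 7 18 14 _] head=2 tail=5 count=3
After op 8 (write(9)): arr=[11 6 7 18 14 9] head=2 tail=0 count=4

Answer: 2 0 4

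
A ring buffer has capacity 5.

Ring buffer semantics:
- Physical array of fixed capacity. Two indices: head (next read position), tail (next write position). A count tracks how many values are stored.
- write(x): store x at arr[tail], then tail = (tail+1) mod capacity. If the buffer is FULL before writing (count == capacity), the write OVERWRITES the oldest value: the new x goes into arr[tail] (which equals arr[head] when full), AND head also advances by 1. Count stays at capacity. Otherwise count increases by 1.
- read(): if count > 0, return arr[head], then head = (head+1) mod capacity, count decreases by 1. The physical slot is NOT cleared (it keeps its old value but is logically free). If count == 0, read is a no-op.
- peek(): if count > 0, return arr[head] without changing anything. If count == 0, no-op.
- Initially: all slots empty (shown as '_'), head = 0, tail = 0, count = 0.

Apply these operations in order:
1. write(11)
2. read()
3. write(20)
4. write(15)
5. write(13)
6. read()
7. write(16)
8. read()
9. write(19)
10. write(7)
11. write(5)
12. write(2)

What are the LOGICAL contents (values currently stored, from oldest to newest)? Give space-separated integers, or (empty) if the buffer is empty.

After op 1 (write(11)): arr=[11 _ _ _ _] head=0 tail=1 count=1
After op 2 (read()): arr=[11 _ _ _ _] head=1 tail=1 count=0
After op 3 (write(20)): arr=[11 20 _ _ _] head=1 tail=2 count=1
After op 4 (write(15)): arr=[11 20 15 _ _] head=1 tail=3 count=2
After op 5 (write(13)): arr=[11 20 15 13 _] head=1 tail=4 count=3
After op 6 (read()): arr=[11 20 15 13 _] head=2 tail=4 count=2
After op 7 (write(16)): arr=[11 20 15 13 16] head=2 tail=0 count=3
After op 8 (read()): arr=[11 20 15 13 16] head=3 tail=0 count=2
After op 9 (write(19)): arr=[19 20 15 13 16] head=3 tail=1 count=3
After op 10 (write(7)): arr=[19 7 15 13 16] head=3 tail=2 count=4
After op 11 (write(5)): arr=[19 7 5 13 16] head=3 tail=3 count=5
After op 12 (write(2)): arr=[19 7 5 2 16] head=4 tail=4 count=5

Answer: 16 19 7 5 2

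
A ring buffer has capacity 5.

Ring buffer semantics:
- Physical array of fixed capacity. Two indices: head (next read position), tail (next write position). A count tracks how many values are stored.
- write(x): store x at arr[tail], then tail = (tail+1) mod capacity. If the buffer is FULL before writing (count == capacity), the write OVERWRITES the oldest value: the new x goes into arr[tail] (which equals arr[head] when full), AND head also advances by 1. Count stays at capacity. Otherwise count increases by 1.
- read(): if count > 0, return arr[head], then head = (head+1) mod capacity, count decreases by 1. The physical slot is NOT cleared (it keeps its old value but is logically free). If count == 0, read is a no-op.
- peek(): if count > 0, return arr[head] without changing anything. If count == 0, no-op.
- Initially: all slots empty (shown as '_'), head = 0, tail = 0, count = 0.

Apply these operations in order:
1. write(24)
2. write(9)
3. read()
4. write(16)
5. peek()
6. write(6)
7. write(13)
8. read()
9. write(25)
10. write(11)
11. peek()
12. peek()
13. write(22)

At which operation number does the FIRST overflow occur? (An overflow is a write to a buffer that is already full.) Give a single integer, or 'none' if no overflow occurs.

Answer: 13

Derivation:
After op 1 (write(24)): arr=[24 _ _ _ _] head=0 tail=1 count=1
After op 2 (write(9)): arr=[24 9 _ _ _] head=0 tail=2 count=2
After op 3 (read()): arr=[24 9 _ _ _] head=1 tail=2 count=1
After op 4 (write(16)): arr=[24 9 16 _ _] head=1 tail=3 count=2
After op 5 (peek()): arr=[24 9 16 _ _] head=1 tail=3 count=2
After op 6 (write(6)): arr=[24 9 16 6 _] head=1 tail=4 count=3
After op 7 (write(13)): arr=[24 9 16 6 13] head=1 tail=0 count=4
After op 8 (read()): arr=[24 9 16 6 13] head=2 tail=0 count=3
After op 9 (write(25)): arr=[25 9 16 6 13] head=2 tail=1 count=4
After op 10 (write(11)): arr=[25 11 16 6 13] head=2 tail=2 count=5
After op 11 (peek()): arr=[25 11 16 6 13] head=2 tail=2 count=5
After op 12 (peek()): arr=[25 11 16 6 13] head=2 tail=2 count=5
After op 13 (write(22)): arr=[25 11 22 6 13] head=3 tail=3 count=5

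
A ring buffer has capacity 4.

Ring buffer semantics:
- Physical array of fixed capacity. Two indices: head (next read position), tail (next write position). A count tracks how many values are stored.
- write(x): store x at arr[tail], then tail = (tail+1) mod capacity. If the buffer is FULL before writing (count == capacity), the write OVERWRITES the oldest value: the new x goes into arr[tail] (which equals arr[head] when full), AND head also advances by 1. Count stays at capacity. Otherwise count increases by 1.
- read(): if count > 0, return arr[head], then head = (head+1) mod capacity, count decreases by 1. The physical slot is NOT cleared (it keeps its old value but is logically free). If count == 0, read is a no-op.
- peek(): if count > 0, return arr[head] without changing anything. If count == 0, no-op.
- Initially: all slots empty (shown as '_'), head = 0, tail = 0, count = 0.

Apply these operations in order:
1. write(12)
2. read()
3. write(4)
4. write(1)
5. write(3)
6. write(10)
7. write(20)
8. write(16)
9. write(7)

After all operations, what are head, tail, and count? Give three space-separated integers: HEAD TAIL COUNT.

Answer: 0 0 4

Derivation:
After op 1 (write(12)): arr=[12 _ _ _] head=0 tail=1 count=1
After op 2 (read()): arr=[12 _ _ _] head=1 tail=1 count=0
After op 3 (write(4)): arr=[12 4 _ _] head=1 tail=2 count=1
After op 4 (write(1)): arr=[12 4 1 _] head=1 tail=3 count=2
After op 5 (write(3)): arr=[12 4 1 3] head=1 tail=0 count=3
After op 6 (write(10)): arr=[10 4 1 3] head=1 tail=1 count=4
After op 7 (write(20)): arr=[10 20 1 3] head=2 tail=2 count=4
After op 8 (write(16)): arr=[10 20 16 3] head=3 tail=3 count=4
After op 9 (write(7)): arr=[10 20 16 7] head=0 tail=0 count=4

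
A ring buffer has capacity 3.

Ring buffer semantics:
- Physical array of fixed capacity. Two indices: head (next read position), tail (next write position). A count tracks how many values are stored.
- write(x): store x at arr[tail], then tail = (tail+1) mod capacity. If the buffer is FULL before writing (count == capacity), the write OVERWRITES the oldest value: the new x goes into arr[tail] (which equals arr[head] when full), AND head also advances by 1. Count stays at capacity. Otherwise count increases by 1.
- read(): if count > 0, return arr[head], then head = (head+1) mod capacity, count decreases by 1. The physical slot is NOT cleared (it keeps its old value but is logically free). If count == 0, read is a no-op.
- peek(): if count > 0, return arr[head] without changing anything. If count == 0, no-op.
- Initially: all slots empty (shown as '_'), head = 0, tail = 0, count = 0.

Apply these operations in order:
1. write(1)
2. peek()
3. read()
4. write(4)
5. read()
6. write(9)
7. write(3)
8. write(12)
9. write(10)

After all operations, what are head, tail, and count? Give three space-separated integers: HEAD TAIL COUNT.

After op 1 (write(1)): arr=[1 _ _] head=0 tail=1 count=1
After op 2 (peek()): arr=[1 _ _] head=0 tail=1 count=1
After op 3 (read()): arr=[1 _ _] head=1 tail=1 count=0
After op 4 (write(4)): arr=[1 4 _] head=1 tail=2 count=1
After op 5 (read()): arr=[1 4 _] head=2 tail=2 count=0
After op 6 (write(9)): arr=[1 4 9] head=2 tail=0 count=1
After op 7 (write(3)): arr=[3 4 9] head=2 tail=1 count=2
After op 8 (write(12)): arr=[3 12 9] head=2 tail=2 count=3
After op 9 (write(10)): arr=[3 12 10] head=0 tail=0 count=3

Answer: 0 0 3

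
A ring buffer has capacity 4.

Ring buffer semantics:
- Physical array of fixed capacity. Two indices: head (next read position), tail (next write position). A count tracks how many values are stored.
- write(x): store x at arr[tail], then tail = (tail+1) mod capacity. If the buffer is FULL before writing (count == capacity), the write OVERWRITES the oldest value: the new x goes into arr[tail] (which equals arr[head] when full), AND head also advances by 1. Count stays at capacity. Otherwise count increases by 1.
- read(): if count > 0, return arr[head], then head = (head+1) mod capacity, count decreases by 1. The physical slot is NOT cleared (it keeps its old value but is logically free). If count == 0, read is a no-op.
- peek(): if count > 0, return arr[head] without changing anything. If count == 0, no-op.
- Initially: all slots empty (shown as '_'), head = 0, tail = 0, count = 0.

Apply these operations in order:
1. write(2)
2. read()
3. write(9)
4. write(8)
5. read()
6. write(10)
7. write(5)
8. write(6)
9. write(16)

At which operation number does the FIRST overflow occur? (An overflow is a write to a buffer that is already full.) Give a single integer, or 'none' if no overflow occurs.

After op 1 (write(2)): arr=[2 _ _ _] head=0 tail=1 count=1
After op 2 (read()): arr=[2 _ _ _] head=1 tail=1 count=0
After op 3 (write(9)): arr=[2 9 _ _] head=1 tail=2 count=1
After op 4 (write(8)): arr=[2 9 8 _] head=1 tail=3 count=2
After op 5 (read()): arr=[2 9 8 _] head=2 tail=3 count=1
After op 6 (write(10)): arr=[2 9 8 10] head=2 tail=0 count=2
After op 7 (write(5)): arr=[5 9 8 10] head=2 tail=1 count=3
After op 8 (write(6)): arr=[5 6 8 10] head=2 tail=2 count=4
After op 9 (write(16)): arr=[5 6 16 10] head=3 tail=3 count=4

Answer: 9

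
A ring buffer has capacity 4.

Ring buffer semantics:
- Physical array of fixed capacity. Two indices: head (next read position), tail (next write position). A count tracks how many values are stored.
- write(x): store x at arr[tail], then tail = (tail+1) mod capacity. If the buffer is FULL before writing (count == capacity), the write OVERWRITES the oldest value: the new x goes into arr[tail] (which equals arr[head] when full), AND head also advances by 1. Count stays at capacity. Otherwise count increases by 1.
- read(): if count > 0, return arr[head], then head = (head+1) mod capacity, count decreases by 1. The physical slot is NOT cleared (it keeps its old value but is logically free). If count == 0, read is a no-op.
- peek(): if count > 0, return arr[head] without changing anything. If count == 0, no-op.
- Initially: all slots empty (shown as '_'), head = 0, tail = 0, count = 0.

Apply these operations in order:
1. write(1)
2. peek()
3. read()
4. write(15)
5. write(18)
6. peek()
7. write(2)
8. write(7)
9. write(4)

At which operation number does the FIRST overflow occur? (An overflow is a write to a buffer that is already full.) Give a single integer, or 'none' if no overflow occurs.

Answer: 9

Derivation:
After op 1 (write(1)): arr=[1 _ _ _] head=0 tail=1 count=1
After op 2 (peek()): arr=[1 _ _ _] head=0 tail=1 count=1
After op 3 (read()): arr=[1 _ _ _] head=1 tail=1 count=0
After op 4 (write(15)): arr=[1 15 _ _] head=1 tail=2 count=1
After op 5 (write(18)): arr=[1 15 18 _] head=1 tail=3 count=2
After op 6 (peek()): arr=[1 15 18 _] head=1 tail=3 count=2
After op 7 (write(2)): arr=[1 15 18 2] head=1 tail=0 count=3
After op 8 (write(7)): arr=[7 15 18 2] head=1 tail=1 count=4
After op 9 (write(4)): arr=[7 4 18 2] head=2 tail=2 count=4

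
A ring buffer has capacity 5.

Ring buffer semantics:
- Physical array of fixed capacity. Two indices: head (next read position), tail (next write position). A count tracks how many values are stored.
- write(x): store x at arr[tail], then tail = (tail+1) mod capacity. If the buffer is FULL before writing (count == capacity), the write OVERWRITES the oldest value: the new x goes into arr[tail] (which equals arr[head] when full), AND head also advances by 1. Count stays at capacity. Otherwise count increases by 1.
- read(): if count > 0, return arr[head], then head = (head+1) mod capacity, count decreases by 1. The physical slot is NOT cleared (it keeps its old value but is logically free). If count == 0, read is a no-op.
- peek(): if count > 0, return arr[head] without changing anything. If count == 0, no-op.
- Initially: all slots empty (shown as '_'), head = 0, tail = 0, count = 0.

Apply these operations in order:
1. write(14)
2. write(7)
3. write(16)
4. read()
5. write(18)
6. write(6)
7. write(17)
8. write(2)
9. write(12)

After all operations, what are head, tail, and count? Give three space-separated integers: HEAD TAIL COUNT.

After op 1 (write(14)): arr=[14 _ _ _ _] head=0 tail=1 count=1
After op 2 (write(7)): arr=[14 7 _ _ _] head=0 tail=2 count=2
After op 3 (write(16)): arr=[14 7 16 _ _] head=0 tail=3 count=3
After op 4 (read()): arr=[14 7 16 _ _] head=1 tail=3 count=2
After op 5 (write(18)): arr=[14 7 16 18 _] head=1 tail=4 count=3
After op 6 (write(6)): arr=[14 7 16 18 6] head=1 tail=0 count=4
After op 7 (write(17)): arr=[17 7 16 18 6] head=1 tail=1 count=5
After op 8 (write(2)): arr=[17 2 16 18 6] head=2 tail=2 count=5
After op 9 (write(12)): arr=[17 2 12 18 6] head=3 tail=3 count=5

Answer: 3 3 5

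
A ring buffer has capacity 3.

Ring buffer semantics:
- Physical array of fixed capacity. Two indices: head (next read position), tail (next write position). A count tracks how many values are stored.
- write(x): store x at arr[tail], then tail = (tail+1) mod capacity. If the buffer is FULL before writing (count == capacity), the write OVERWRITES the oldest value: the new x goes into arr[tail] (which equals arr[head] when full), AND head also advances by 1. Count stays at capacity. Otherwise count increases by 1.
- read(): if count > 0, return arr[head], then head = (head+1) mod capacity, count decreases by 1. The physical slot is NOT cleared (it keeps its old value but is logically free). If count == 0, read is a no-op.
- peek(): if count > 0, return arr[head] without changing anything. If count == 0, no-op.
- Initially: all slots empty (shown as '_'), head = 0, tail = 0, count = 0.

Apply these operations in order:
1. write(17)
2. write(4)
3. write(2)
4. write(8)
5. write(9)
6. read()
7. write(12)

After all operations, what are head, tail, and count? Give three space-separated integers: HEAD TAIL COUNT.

Answer: 0 0 3

Derivation:
After op 1 (write(17)): arr=[17 _ _] head=0 tail=1 count=1
After op 2 (write(4)): arr=[17 4 _] head=0 tail=2 count=2
After op 3 (write(2)): arr=[17 4 2] head=0 tail=0 count=3
After op 4 (write(8)): arr=[8 4 2] head=1 tail=1 count=3
After op 5 (write(9)): arr=[8 9 2] head=2 tail=2 count=3
After op 6 (read()): arr=[8 9 2] head=0 tail=2 count=2
After op 7 (write(12)): arr=[8 9 12] head=0 tail=0 count=3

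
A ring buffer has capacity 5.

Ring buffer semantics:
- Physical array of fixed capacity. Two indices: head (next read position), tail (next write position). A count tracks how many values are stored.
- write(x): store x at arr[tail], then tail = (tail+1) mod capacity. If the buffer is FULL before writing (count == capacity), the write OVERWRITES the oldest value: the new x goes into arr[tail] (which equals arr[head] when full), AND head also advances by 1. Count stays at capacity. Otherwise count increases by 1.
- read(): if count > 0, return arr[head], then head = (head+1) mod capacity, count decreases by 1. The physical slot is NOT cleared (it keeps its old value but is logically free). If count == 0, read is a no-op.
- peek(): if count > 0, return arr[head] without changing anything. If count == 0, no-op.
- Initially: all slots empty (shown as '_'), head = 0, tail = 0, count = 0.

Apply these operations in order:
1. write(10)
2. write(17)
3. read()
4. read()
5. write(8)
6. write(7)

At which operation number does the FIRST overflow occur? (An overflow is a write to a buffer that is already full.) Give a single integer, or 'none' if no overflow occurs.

After op 1 (write(10)): arr=[10 _ _ _ _] head=0 tail=1 count=1
After op 2 (write(17)): arr=[10 17 _ _ _] head=0 tail=2 count=2
After op 3 (read()): arr=[10 17 _ _ _] head=1 tail=2 count=1
After op 4 (read()): arr=[10 17 _ _ _] head=2 tail=2 count=0
After op 5 (write(8)): arr=[10 17 8 _ _] head=2 tail=3 count=1
After op 6 (write(7)): arr=[10 17 8 7 _] head=2 tail=4 count=2

Answer: none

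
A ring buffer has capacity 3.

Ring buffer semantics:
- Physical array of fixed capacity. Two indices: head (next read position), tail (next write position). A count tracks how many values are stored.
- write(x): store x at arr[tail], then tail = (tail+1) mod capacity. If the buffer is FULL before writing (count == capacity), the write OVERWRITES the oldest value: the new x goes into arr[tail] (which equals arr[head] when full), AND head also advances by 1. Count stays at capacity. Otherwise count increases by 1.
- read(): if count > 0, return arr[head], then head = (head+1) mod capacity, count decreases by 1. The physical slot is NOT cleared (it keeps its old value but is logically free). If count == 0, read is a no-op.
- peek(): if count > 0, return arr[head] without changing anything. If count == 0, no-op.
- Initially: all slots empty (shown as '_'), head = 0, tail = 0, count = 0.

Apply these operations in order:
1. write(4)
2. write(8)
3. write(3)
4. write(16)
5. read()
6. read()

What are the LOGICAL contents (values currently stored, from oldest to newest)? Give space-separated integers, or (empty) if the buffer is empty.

After op 1 (write(4)): arr=[4 _ _] head=0 tail=1 count=1
After op 2 (write(8)): arr=[4 8 _] head=0 tail=2 count=2
After op 3 (write(3)): arr=[4 8 3] head=0 tail=0 count=3
After op 4 (write(16)): arr=[16 8 3] head=1 tail=1 count=3
After op 5 (read()): arr=[16 8 3] head=2 tail=1 count=2
After op 6 (read()): arr=[16 8 3] head=0 tail=1 count=1

Answer: 16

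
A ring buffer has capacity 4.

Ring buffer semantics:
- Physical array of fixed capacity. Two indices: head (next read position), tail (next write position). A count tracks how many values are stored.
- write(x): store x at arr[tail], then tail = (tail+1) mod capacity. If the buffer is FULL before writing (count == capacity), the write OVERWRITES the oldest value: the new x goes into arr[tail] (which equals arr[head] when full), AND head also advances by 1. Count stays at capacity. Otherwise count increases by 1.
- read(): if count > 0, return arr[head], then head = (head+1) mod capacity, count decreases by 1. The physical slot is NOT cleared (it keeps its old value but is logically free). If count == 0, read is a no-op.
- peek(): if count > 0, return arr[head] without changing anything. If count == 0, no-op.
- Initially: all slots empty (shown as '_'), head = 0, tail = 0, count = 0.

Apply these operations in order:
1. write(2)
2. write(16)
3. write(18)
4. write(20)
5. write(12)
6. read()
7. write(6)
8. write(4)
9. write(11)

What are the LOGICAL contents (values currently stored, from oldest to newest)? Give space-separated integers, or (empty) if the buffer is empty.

After op 1 (write(2)): arr=[2 _ _ _] head=0 tail=1 count=1
After op 2 (write(16)): arr=[2 16 _ _] head=0 tail=2 count=2
After op 3 (write(18)): arr=[2 16 18 _] head=0 tail=3 count=3
After op 4 (write(20)): arr=[2 16 18 20] head=0 tail=0 count=4
After op 5 (write(12)): arr=[12 16 18 20] head=1 tail=1 count=4
After op 6 (read()): arr=[12 16 18 20] head=2 tail=1 count=3
After op 7 (write(6)): arr=[12 6 18 20] head=2 tail=2 count=4
After op 8 (write(4)): arr=[12 6 4 20] head=3 tail=3 count=4
After op 9 (write(11)): arr=[12 6 4 11] head=0 tail=0 count=4

Answer: 12 6 4 11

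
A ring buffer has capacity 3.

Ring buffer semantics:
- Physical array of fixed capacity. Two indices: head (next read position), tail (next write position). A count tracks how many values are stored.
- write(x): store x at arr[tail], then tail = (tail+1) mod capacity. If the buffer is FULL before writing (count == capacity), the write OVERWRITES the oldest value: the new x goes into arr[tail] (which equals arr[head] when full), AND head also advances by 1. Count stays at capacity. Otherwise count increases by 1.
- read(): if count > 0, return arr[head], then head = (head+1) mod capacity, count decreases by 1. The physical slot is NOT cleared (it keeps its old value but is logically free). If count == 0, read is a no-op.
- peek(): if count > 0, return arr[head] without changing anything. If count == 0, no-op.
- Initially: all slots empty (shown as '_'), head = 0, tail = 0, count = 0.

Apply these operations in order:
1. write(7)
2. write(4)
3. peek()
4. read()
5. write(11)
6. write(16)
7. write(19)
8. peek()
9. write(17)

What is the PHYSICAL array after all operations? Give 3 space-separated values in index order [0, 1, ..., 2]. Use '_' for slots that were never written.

Answer: 16 19 17

Derivation:
After op 1 (write(7)): arr=[7 _ _] head=0 tail=1 count=1
After op 2 (write(4)): arr=[7 4 _] head=0 tail=2 count=2
After op 3 (peek()): arr=[7 4 _] head=0 tail=2 count=2
After op 4 (read()): arr=[7 4 _] head=1 tail=2 count=1
After op 5 (write(11)): arr=[7 4 11] head=1 tail=0 count=2
After op 6 (write(16)): arr=[16 4 11] head=1 tail=1 count=3
After op 7 (write(19)): arr=[16 19 11] head=2 tail=2 count=3
After op 8 (peek()): arr=[16 19 11] head=2 tail=2 count=3
After op 9 (write(17)): arr=[16 19 17] head=0 tail=0 count=3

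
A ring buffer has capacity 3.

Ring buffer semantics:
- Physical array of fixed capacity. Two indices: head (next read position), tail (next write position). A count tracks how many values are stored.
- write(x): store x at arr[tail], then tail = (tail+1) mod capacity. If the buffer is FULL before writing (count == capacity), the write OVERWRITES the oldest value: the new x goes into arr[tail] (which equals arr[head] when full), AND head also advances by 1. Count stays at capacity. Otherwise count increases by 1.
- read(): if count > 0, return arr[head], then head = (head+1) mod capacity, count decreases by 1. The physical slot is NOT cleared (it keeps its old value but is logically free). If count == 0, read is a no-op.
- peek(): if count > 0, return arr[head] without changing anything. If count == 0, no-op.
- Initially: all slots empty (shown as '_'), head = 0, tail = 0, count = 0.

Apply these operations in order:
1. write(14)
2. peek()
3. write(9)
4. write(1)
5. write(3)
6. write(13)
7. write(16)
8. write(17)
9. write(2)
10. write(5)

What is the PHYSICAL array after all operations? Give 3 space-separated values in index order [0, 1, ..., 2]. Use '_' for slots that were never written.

After op 1 (write(14)): arr=[14 _ _] head=0 tail=1 count=1
After op 2 (peek()): arr=[14 _ _] head=0 tail=1 count=1
After op 3 (write(9)): arr=[14 9 _] head=0 tail=2 count=2
After op 4 (write(1)): arr=[14 9 1] head=0 tail=0 count=3
After op 5 (write(3)): arr=[3 9 1] head=1 tail=1 count=3
After op 6 (write(13)): arr=[3 13 1] head=2 tail=2 count=3
After op 7 (write(16)): arr=[3 13 16] head=0 tail=0 count=3
After op 8 (write(17)): arr=[17 13 16] head=1 tail=1 count=3
After op 9 (write(2)): arr=[17 2 16] head=2 tail=2 count=3
After op 10 (write(5)): arr=[17 2 5] head=0 tail=0 count=3

Answer: 17 2 5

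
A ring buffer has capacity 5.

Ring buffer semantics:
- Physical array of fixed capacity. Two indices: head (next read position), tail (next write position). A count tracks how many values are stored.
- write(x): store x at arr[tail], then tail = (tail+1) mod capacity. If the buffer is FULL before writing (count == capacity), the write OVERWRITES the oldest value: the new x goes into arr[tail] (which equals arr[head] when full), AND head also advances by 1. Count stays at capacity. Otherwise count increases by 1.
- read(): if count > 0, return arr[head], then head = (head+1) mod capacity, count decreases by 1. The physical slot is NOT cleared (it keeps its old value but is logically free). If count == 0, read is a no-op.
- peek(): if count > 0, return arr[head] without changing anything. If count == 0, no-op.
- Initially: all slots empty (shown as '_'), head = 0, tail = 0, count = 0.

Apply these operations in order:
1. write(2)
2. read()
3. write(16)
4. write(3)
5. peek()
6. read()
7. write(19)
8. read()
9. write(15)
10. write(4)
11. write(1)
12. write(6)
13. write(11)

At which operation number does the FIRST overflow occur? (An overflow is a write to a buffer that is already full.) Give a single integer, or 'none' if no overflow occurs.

After op 1 (write(2)): arr=[2 _ _ _ _] head=0 tail=1 count=1
After op 2 (read()): arr=[2 _ _ _ _] head=1 tail=1 count=0
After op 3 (write(16)): arr=[2 16 _ _ _] head=1 tail=2 count=1
After op 4 (write(3)): arr=[2 16 3 _ _] head=1 tail=3 count=2
After op 5 (peek()): arr=[2 16 3 _ _] head=1 tail=3 count=2
After op 6 (read()): arr=[2 16 3 _ _] head=2 tail=3 count=1
After op 7 (write(19)): arr=[2 16 3 19 _] head=2 tail=4 count=2
After op 8 (read()): arr=[2 16 3 19 _] head=3 tail=4 count=1
After op 9 (write(15)): arr=[2 16 3 19 15] head=3 tail=0 count=2
After op 10 (write(4)): arr=[4 16 3 19 15] head=3 tail=1 count=3
After op 11 (write(1)): arr=[4 1 3 19 15] head=3 tail=2 count=4
After op 12 (write(6)): arr=[4 1 6 19 15] head=3 tail=3 count=5
After op 13 (write(11)): arr=[4 1 6 11 15] head=4 tail=4 count=5

Answer: 13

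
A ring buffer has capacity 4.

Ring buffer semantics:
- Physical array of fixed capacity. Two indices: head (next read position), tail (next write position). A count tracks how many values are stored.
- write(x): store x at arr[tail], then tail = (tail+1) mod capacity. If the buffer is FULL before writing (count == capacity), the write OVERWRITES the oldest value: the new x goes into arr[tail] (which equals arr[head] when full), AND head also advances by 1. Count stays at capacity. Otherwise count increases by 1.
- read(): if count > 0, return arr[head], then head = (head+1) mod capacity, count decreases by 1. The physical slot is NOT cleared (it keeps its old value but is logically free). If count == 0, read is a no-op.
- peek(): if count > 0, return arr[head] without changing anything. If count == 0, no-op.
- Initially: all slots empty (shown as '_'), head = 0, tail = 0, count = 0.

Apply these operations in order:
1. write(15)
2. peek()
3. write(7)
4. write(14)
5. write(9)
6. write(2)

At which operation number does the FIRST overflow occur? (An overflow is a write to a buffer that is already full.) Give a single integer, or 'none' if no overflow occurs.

After op 1 (write(15)): arr=[15 _ _ _] head=0 tail=1 count=1
After op 2 (peek()): arr=[15 _ _ _] head=0 tail=1 count=1
After op 3 (write(7)): arr=[15 7 _ _] head=0 tail=2 count=2
After op 4 (write(14)): arr=[15 7 14 _] head=0 tail=3 count=3
After op 5 (write(9)): arr=[15 7 14 9] head=0 tail=0 count=4
After op 6 (write(2)): arr=[2 7 14 9] head=1 tail=1 count=4

Answer: 6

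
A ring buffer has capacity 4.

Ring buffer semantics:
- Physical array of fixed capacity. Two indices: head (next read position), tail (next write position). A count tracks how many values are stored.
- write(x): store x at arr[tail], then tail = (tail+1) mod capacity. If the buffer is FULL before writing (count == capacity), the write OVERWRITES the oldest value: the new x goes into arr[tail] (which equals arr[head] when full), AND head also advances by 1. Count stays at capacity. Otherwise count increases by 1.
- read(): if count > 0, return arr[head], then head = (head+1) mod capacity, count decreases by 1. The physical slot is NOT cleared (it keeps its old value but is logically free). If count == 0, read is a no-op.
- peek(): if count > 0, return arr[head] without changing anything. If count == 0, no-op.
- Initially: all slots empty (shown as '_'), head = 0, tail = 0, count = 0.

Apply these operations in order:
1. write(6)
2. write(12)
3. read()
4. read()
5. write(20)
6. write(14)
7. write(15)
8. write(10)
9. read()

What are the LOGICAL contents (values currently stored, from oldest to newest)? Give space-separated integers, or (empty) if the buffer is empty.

Answer: 14 15 10

Derivation:
After op 1 (write(6)): arr=[6 _ _ _] head=0 tail=1 count=1
After op 2 (write(12)): arr=[6 12 _ _] head=0 tail=2 count=2
After op 3 (read()): arr=[6 12 _ _] head=1 tail=2 count=1
After op 4 (read()): arr=[6 12 _ _] head=2 tail=2 count=0
After op 5 (write(20)): arr=[6 12 20 _] head=2 tail=3 count=1
After op 6 (write(14)): arr=[6 12 20 14] head=2 tail=0 count=2
After op 7 (write(15)): arr=[15 12 20 14] head=2 tail=1 count=3
After op 8 (write(10)): arr=[15 10 20 14] head=2 tail=2 count=4
After op 9 (read()): arr=[15 10 20 14] head=3 tail=2 count=3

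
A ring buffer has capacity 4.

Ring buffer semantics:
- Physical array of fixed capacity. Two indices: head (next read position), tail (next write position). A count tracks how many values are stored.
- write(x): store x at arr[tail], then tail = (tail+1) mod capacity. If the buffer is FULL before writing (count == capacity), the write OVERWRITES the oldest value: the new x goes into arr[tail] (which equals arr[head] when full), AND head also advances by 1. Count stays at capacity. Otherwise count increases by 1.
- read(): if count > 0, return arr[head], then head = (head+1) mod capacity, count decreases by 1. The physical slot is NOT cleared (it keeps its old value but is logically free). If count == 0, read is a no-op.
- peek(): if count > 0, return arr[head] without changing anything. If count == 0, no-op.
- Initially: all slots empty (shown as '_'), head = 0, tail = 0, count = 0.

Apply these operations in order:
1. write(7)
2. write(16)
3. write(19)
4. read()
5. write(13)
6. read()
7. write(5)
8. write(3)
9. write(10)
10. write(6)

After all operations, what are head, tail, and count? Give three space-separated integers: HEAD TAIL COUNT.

Answer: 0 0 4

Derivation:
After op 1 (write(7)): arr=[7 _ _ _] head=0 tail=1 count=1
After op 2 (write(16)): arr=[7 16 _ _] head=0 tail=2 count=2
After op 3 (write(19)): arr=[7 16 19 _] head=0 tail=3 count=3
After op 4 (read()): arr=[7 16 19 _] head=1 tail=3 count=2
After op 5 (write(13)): arr=[7 16 19 13] head=1 tail=0 count=3
After op 6 (read()): arr=[7 16 19 13] head=2 tail=0 count=2
After op 7 (write(5)): arr=[5 16 19 13] head=2 tail=1 count=3
After op 8 (write(3)): arr=[5 3 19 13] head=2 tail=2 count=4
After op 9 (write(10)): arr=[5 3 10 13] head=3 tail=3 count=4
After op 10 (write(6)): arr=[5 3 10 6] head=0 tail=0 count=4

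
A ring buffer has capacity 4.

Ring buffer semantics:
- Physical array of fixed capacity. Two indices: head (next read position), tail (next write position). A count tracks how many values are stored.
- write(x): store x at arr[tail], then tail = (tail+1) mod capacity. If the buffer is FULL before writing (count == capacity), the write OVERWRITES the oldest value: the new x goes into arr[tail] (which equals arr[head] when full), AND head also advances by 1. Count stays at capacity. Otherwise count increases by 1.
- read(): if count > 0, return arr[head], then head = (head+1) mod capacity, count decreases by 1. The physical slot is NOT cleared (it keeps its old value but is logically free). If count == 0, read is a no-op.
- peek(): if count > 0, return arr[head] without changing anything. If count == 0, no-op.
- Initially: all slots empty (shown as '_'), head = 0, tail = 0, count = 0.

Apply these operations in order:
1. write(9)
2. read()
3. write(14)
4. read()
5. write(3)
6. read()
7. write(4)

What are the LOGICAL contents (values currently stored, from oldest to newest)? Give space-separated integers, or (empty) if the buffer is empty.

After op 1 (write(9)): arr=[9 _ _ _] head=0 tail=1 count=1
After op 2 (read()): arr=[9 _ _ _] head=1 tail=1 count=0
After op 3 (write(14)): arr=[9 14 _ _] head=1 tail=2 count=1
After op 4 (read()): arr=[9 14 _ _] head=2 tail=2 count=0
After op 5 (write(3)): arr=[9 14 3 _] head=2 tail=3 count=1
After op 6 (read()): arr=[9 14 3 _] head=3 tail=3 count=0
After op 7 (write(4)): arr=[9 14 3 4] head=3 tail=0 count=1

Answer: 4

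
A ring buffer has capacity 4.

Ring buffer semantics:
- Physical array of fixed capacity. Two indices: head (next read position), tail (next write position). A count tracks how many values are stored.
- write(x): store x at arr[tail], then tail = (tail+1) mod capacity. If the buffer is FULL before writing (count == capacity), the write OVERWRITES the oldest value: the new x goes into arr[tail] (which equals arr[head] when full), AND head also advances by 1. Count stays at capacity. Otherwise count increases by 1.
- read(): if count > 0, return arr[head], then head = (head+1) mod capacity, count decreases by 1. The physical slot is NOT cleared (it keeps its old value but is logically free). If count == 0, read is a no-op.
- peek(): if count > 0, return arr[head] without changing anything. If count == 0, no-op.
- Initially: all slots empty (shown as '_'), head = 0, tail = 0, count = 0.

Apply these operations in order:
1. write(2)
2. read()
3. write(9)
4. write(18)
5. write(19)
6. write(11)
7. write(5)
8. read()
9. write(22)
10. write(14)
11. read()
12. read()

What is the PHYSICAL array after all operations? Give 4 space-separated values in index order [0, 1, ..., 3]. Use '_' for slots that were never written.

After op 1 (write(2)): arr=[2 _ _ _] head=0 tail=1 count=1
After op 2 (read()): arr=[2 _ _ _] head=1 tail=1 count=0
After op 3 (write(9)): arr=[2 9 _ _] head=1 tail=2 count=1
After op 4 (write(18)): arr=[2 9 18 _] head=1 tail=3 count=2
After op 5 (write(19)): arr=[2 9 18 19] head=1 tail=0 count=3
After op 6 (write(11)): arr=[11 9 18 19] head=1 tail=1 count=4
After op 7 (write(5)): arr=[11 5 18 19] head=2 tail=2 count=4
After op 8 (read()): arr=[11 5 18 19] head=3 tail=2 count=3
After op 9 (write(22)): arr=[11 5 22 19] head=3 tail=3 count=4
After op 10 (write(14)): arr=[11 5 22 14] head=0 tail=0 count=4
After op 11 (read()): arr=[11 5 22 14] head=1 tail=0 count=3
After op 12 (read()): arr=[11 5 22 14] head=2 tail=0 count=2

Answer: 11 5 22 14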